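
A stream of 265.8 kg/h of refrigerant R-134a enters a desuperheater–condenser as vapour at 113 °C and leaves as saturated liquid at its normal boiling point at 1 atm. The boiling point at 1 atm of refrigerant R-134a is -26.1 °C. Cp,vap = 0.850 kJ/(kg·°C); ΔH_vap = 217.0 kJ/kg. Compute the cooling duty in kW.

Q_c = 24.8 kW

vapour 113→-26.1 °C: -118.23 kJ/kg
condensation at -26.1 °C: -217 kJ/kg
Δh = -118.23 + -217 = -335.24 kJ/kg
Q = ṁ·Δh = 265.8 kg/h × -335.24 kJ/kg = -89105 kJ/h
|Q| = 24.752 kW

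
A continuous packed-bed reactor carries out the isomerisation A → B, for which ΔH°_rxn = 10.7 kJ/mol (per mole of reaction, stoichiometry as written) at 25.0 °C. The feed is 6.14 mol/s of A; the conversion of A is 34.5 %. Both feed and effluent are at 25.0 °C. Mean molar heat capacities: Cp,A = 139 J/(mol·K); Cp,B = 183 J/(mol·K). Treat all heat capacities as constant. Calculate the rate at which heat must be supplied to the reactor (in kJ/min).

Extent of reaction ξ = 0.345 × 6.14 = 2.1183 mol/s
Reaction term: ξ·ΔH°_rxn = 2.1183 × 10.7 = 22.666 kJ/s
Q = ΔH = 22.666 kJ/s = 22.666 kW
Heat supplied = 1359.9 kJ/min

Q_in = 1360 kJ/min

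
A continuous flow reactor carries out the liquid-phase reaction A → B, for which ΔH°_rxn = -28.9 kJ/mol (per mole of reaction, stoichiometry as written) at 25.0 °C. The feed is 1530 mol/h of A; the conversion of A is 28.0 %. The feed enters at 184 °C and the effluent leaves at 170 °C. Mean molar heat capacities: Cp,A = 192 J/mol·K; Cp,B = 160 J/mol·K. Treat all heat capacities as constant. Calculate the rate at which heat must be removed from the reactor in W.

Q_out = 5130 W

Extent of reaction ξ = 0.280 × 1530 = 428.4 mol/h
Reaction term: ξ·ΔH°_rxn = 428.4 × -28.9 = -12381 kJ/h
Sensible, feed 184→25 °C: -46708 kJ/h
Outlet flows (mol/h): A 1101.6, B 428.4
Sensible, products 25→170 °C: 40607 kJ/h
Q = ΔH = -18481 kJ/h = -5.1337 kW
Heat removed = 5133.7 W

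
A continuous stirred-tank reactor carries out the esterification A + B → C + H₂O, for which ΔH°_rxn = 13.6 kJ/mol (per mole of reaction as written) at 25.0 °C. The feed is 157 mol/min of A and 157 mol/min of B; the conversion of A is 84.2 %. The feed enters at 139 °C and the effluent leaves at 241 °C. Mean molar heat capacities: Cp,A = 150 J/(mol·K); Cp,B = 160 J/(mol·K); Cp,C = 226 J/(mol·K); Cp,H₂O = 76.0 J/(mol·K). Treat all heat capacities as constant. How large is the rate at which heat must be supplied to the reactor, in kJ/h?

Q_in = 392000 kJ/h

Extent of reaction ξ = 0.842 × 157 = 132.19 mol/min
Reaction term: ξ·ΔH°_rxn = 132.19 × 13.6 = 1797.8 kJ/min
Sensible, feed 139→25 °C: -5548.4 kJ/min
Outlet flows (mol/min): A 24.806, B 24.806, C 132.19, H₂O 132.19
Sensible, products 25→241 °C: 10284 kJ/min
Q = ΔH = 6533.7 kJ/min = 108.9 kW
Heat supplied = 392020 kJ/h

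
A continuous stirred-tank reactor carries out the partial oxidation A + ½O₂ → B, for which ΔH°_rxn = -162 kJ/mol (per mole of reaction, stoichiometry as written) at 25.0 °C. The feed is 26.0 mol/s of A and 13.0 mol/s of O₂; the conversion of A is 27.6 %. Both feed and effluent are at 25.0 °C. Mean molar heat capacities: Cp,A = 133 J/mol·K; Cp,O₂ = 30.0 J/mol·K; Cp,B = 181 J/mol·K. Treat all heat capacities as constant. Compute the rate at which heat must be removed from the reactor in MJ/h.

Q_out = 4190 MJ/h

Extent of reaction ξ = 0.276 × 26.0 = 7.176 mol/s
Reaction term: ξ·ΔH°_rxn = 7.176 × -162 = -1162.5 kJ/s
Q = ΔH = -1162.5 kJ/s = -1162.5 kW
Heat removed = 4185 MJ/h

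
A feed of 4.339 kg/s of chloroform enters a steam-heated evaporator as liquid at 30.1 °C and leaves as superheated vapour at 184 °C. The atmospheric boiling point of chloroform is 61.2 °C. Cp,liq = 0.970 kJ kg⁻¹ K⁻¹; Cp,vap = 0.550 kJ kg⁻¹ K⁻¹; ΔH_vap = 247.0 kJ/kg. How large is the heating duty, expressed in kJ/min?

Q = 89700 kJ/min

liquid 30.1→61.2 °C: 30.167 kJ/kg
vaporisation at 61.2 °C: 247 kJ/kg
vapour 61.2→184 °C: 67.54 kJ/kg
Δh = 30.167 + 247 + 67.54 = 344.71 kJ/kg
Q = ṁ·Δh = 4.339 kg/s × 344.71 kJ/kg = 1495.7 kJ/s
|Q| = 1495.7 kW = 89741 kJ/min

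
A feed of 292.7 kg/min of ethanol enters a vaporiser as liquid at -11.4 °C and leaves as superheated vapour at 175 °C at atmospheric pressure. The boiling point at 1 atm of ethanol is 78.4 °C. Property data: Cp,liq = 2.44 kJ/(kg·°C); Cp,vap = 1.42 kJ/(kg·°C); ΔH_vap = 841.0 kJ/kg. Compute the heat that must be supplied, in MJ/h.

Q = 21000 MJ/h

liquid -11.4→78.4 °C: 219.11 kJ/kg
vaporisation at 78.4 °C: 841 kJ/kg
vapour 78.4→175 °C: 137.17 kJ/kg
Δh = 219.11 + 841 + 137.17 = 1197.3 kJ/kg
Q = ṁ·Δh = 292.7 kg/min × 1197.3 kJ/kg = 350450 kJ/min
|Q| = 5840.8 kW = 21027 MJ/h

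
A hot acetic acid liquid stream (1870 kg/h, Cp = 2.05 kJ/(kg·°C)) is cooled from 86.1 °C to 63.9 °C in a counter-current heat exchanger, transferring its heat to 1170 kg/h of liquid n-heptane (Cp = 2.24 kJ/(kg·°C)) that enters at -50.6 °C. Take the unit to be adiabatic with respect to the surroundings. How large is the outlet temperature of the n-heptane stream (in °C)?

Heat released by hot stream: Q = 1870 × 2.05 × (86.1 − 63.9) = 85104 kJ/h
Energy balance on cold side (adiabatic exchanger): Q = ṁ_c·Cp_c·(T_c,out − T_c,in)
T_c,out = -50.6 + 85104/(1170 × 2.24) = -18.128 °C

T_c,out = -18.1 °C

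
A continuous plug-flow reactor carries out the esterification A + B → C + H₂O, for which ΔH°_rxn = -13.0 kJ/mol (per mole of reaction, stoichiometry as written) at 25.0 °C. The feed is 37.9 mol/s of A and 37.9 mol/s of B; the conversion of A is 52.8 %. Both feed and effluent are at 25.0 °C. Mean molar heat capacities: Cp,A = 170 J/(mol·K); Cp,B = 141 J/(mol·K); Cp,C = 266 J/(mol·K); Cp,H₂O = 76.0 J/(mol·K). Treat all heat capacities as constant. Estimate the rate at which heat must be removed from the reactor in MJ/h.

Q_out = 937 MJ/h

Extent of reaction ξ = 0.528 × 37.9 = 20.011 mol/s
Reaction term: ξ·ΔH°_rxn = 20.011 × -13.0 = -260.15 kJ/s
Q = ΔH = -260.15 kJ/s = -260.15 kW
Heat removed = 936.52 MJ/h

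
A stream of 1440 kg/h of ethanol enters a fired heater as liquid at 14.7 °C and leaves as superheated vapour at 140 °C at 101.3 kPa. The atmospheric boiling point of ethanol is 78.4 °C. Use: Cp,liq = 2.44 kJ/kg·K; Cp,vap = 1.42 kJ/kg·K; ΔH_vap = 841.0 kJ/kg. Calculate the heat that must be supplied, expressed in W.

Q = 434000 W

liquid 14.7→78.4 °C: 155.43 kJ/kg
vaporisation at 78.4 °C: 841 kJ/kg
vapour 78.4→140 °C: 87.472 kJ/kg
Δh = 155.43 + 841 + 87.472 = 1083.9 kJ/kg
Q = ṁ·Δh = 1440 kg/h × 1083.9 kJ/kg = 1.5608e+06 kJ/h
|Q| = 433.56 kW = 433560 W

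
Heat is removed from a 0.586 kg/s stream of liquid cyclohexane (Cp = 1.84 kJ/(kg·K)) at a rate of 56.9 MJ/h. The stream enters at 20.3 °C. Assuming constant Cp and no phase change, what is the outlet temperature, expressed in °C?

Q = 56.9 MJ/h = 15.806 kJ/s
ΔT = Q/(ṁ·Cp) = 15.806/(0.586×1.84) = 14.659 K
T_out = 20.3 − 14.659 = 5.6413 °C

T_out = 5.64 °C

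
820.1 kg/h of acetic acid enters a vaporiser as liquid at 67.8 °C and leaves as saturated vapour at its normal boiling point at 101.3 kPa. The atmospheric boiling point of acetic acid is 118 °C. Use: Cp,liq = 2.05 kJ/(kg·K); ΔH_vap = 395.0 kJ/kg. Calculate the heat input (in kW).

Q = 113 kW

liquid 67.8→118 °C: 102.91 kJ/kg
vaporisation at 118 °C: 395 kJ/kg
Δh = 102.91 + 395 = 497.91 kJ/kg
Q = ṁ·Δh = 820.1 kg/h × 497.91 kJ/kg = 408340 kJ/h
|Q| = 113.43 kW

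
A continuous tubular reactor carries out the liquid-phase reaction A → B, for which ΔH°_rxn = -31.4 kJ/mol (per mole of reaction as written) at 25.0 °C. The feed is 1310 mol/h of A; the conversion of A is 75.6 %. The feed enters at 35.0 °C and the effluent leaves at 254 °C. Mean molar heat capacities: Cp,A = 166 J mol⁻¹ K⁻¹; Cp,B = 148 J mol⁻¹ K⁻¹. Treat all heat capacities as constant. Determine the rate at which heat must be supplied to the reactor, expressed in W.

Extent of reaction ξ = 0.756 × 1310 = 990.36 mol/h
Reaction term: ξ·ΔH°_rxn = 990.36 × -31.4 = -31097 kJ/h
Sensible, feed 35.0→25 °C: -2174.6 kJ/h
Outlet flows (mol/h): A 319.64, B 990.36
Sensible, products 25→254 °C: 45716 kJ/h
Q = ΔH = 12444 kJ/h = 3.4567 kW
Heat supplied = 3456.7 W

Q_in = 3460 W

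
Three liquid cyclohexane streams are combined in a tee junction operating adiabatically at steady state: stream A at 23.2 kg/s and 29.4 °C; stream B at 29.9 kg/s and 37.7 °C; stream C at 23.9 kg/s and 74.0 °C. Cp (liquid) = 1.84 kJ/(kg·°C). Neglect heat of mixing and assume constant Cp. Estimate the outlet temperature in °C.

Energy balance with Q = 0: Σ ṁᵢCp,ᵢ(T_out − Tᵢ) = 0
T_out = Σ ṁᵢCp,ᵢTᵢ / Σ ṁᵢCp,ᵢ
      = 6583.4 / 141.68 = 46.466 °C

T_out = 46.5 °C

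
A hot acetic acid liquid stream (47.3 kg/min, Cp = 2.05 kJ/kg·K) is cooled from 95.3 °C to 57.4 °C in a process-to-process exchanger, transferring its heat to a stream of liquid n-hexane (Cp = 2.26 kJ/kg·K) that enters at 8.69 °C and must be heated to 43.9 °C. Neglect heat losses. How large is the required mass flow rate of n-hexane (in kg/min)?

Heat released by hot stream: Q = 47.3 × 2.05 × (95.3 − 57.4) = 3675 kJ/min
Energy balance on cold side (adiabatic exchanger): Q = ṁ_c·Cp_c·(T_c,out − T_c,in)
ṁ_c = 3675 / [2.26 × (43.9 − 8.69)] = 46.183 kg/min

ṁ_c = 46.2 kg/min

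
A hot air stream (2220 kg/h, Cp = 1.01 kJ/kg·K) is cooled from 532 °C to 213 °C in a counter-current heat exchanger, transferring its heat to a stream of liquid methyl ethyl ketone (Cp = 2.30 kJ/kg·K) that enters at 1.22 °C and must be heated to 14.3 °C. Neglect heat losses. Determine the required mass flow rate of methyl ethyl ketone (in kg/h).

Heat released by hot stream: Q = 2220 × 1.01 × (532 − 213) = 715260 kJ/h
Energy balance on cold side (adiabatic exchanger): Q = ṁ_c·Cp_c·(T_c,out − T_c,in)
ṁ_c = 715260 / [2.30 × (14.3 − 1.22)] = 23775 kg/h

ṁ_c = 23800 kg/h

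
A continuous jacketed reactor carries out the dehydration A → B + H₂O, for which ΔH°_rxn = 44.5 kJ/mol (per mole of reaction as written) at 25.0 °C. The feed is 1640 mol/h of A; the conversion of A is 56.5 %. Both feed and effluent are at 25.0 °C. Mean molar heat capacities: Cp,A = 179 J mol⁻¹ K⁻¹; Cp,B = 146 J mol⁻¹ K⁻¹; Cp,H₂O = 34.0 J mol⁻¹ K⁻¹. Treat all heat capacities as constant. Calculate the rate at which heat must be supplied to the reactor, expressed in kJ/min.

Extent of reaction ξ = 0.565 × 1640 = 926.6 mol/h
Reaction term: ξ·ΔH°_rxn = 926.6 × 44.5 = 41234 kJ/h
Q = ΔH = 41234 kJ/h = 11.454 kW
Heat supplied = 687.23 kJ/min

Q_in = 687 kJ/min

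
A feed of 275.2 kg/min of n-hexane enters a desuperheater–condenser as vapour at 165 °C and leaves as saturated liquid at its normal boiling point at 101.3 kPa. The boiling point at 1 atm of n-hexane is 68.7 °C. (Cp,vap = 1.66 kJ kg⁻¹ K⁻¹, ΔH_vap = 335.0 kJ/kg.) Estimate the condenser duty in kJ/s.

Q_c = 2270 kJ/s

vapour 165→68.7 °C: -159.86 kJ/kg
condensation at 68.7 °C: -335 kJ/kg
Δh = -159.86 + -335 = -494.86 kJ/kg
Q = ṁ·Δh = 275.2 kg/min × -494.86 kJ/kg = -136180 kJ/min
|Q| = 2269.7 kW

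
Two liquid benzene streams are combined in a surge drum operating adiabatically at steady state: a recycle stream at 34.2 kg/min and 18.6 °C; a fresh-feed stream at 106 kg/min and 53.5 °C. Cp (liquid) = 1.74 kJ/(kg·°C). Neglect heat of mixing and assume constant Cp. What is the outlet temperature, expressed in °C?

Adiabatic, steady state ⇒ Σ ṁᵢCp,ᵢ(T_out − Tᵢ) = 0
Σ ṁᵢCp,ᵢTᵢ = 34.2×1.74×18.6 + 106×1.74×53.5 = 10974
Σ ṁᵢCp,ᵢ = 34.2×1.74 + 106×1.74 = 243.95
T_out = 10974 / 243.95 = 44.987 °C

T_out = 45.0 °C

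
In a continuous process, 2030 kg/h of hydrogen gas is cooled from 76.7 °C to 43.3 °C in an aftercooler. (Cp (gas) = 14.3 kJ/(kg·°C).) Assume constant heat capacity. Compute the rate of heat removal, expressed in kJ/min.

Q = ṁ·Cp·ΔT = 2030 × 14.3 × (43.3 − 76.7) = -969570 kJ/h
Converting: 969570 / 3600 s = 269.32 kW
Cooling duty = 16159 kJ/min

Q_c = 16200 kJ/min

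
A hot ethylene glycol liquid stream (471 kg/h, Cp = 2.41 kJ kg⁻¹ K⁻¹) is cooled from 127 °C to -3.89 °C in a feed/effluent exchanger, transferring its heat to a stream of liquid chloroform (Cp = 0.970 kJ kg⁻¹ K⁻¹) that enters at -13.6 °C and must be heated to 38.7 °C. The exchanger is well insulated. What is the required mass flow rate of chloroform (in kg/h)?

Heat released by hot stream: Q = 471 × 2.41 × (127 − -3.89) = 148570 kJ/h
Energy balance on cold side (adiabatic exchanger): Q = ṁ_c·Cp_c·(T_c,out − T_c,in)
ṁ_c = 148570 / [0.970 × (38.7 − -13.6)] = 2928.7 kg/h

ṁ_c = 2930 kg/h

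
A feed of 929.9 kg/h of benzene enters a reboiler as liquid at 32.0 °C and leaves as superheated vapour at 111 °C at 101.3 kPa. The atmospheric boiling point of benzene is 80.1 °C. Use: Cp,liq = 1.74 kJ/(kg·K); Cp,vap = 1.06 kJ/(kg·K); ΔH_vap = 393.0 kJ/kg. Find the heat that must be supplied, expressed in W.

Q = 132000 W

liquid 32.0→80.1 °C: 83.694 kJ/kg
vaporisation at 80.1 °C: 393 kJ/kg
vapour 80.1→111 °C: 32.754 kJ/kg
Δh = 83.694 + 393 + 32.754 = 509.45 kJ/kg
Q = ṁ·Δh = 929.9 kg/h × 509.45 kJ/kg = 473740 kJ/h
|Q| = 131.59 kW = 131590 W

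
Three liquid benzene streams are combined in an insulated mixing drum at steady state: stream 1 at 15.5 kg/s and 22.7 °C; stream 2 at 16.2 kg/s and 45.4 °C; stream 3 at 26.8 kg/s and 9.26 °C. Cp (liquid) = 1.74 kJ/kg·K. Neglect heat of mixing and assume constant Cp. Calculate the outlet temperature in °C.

T_out = 22.8 °C

Adiabatic, steady state ⇒ Σ ṁᵢCp,ᵢ(T_out − Tᵢ) = 0
T_out = Σ ṁᵢCp,ᵢTᵢ / Σ ṁᵢCp,ᵢ
      = 2323.8 / 101.79 = 22.829 °C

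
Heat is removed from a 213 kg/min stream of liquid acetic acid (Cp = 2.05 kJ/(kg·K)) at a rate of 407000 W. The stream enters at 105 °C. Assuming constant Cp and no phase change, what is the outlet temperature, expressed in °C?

T_out = 49.1 °C

Q = 407000 W = 24420 kJ/min
ΔT = Q/(ṁ·Cp) = 24420/(213×2.05) = 55.926 K
T_out = 105 − 55.926 = 49.074 °C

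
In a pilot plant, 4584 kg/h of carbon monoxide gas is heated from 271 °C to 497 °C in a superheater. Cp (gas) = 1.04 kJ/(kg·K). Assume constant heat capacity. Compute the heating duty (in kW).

Q = ṁ·Cp·ΔT = 4584 × 1.04 × (497 − 271) = 1.0774e+06 kJ/h
Converting: 1.0774e+06 / 3600 s = 299.28 kW

Q = 299 kW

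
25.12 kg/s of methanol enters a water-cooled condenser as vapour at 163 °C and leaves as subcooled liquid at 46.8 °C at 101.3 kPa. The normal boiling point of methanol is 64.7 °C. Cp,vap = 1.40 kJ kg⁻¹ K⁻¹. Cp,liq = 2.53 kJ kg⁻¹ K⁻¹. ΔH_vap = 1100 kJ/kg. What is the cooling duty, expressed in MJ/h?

vapour 163→64.7 °C: -137.62 kJ/kg
condensation at 64.7 °C: -1100 kJ/kg
liquid 64.7→46.8 °C: -45.287 kJ/kg
Δh = -137.62 + -1100 + -45.287 = -1282.9 kJ/kg
Q = ṁ·Δh = 25.12 kg/s × -1282.9 kJ/kg = -32227 kJ/s
|Q| = 32227 kW = 116020 MJ/h

Q_c = 116000 MJ/h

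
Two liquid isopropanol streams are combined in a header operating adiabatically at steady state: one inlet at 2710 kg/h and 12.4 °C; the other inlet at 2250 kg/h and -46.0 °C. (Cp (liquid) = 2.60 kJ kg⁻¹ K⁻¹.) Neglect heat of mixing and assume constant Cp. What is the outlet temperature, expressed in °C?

T_out = -14.1 °C

Energy balance with Q = 0: Σ ṁᵢCp,ᵢ(T_out − Tᵢ) = 0
Σ ṁᵢCp,ᵢTᵢ = 2710×2.60×12.4 + 2250×2.60×-46.0 = -181730
Σ ṁᵢCp,ᵢ = 2710×2.60 + 2250×2.60 = 12896
T_out = -181730 / 12896 = -14.092 °C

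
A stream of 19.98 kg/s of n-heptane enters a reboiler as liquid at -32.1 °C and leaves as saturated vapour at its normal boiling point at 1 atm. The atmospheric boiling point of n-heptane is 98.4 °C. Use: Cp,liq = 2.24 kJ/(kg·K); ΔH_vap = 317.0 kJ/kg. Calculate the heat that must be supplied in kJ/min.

Q = 730000 kJ/min

liquid -32.1→98.4 °C: 292.32 kJ/kg
vaporisation at 98.4 °C: 317 kJ/kg
Δh = 292.32 + 317 = 609.32 kJ/kg
Q = ṁ·Δh = 19.98 kg/s × 609.32 kJ/kg = 12174 kJ/s
|Q| = 12174 kW = 730450 kJ/min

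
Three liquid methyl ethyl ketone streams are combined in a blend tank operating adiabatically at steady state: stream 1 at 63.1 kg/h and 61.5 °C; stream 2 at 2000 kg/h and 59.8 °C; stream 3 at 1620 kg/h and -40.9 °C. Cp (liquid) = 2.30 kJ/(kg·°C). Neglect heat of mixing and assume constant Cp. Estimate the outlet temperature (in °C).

T_out = 15.5 °C

No heat crosses the boundary, so H_out = H_in.
Σ ṁᵢCp,ᵢTᵢ = 63.1×2.30×61.5 + 2000×2.30×59.8 + 1620×2.30×-40.9 = 131610
Σ ṁᵢCp,ᵢ = 63.1×2.30 + 2000×2.30 + 1620×2.30 = 8471.1
T_out = 131610 / 8471.1 = 15.537 °C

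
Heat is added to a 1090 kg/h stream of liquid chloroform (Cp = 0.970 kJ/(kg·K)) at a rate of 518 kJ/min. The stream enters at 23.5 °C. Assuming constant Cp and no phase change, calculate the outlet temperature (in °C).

T_out = 52.9 °C

Q = 518 kJ/min = 31080 kJ/h
ΔT = Q/(ṁ·Cp) = 31080/(1090×0.970) = 29.396 K
T_out = 23.5 + 29.396 = 52.896 °C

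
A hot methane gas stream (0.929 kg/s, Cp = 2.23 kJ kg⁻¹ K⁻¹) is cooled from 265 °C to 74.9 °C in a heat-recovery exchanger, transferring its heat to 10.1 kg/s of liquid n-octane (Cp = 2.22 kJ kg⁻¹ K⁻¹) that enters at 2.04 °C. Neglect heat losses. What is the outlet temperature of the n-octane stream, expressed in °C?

T_c,out = 19.6 °C

Heat released by hot stream: Q = 0.929 × 2.23 × (265 − 74.9) = 393.82 kJ/s
Energy balance on cold side (adiabatic exchanger): Q = ṁ_c·Cp_c·(T_c,out − T_c,in)
T_c,out = 2.04 + 393.82/(10.1 × 2.22) = 19.604 °C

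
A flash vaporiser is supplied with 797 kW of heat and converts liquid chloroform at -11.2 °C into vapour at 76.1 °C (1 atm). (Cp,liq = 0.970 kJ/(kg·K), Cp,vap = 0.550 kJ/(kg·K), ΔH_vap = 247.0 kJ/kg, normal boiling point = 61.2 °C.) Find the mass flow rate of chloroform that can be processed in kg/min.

ṁ = 147 kg/min

Δh = 0.970×(61.2−-11.2) + 247.0 + 0.550×(76.1−61.2) = 325.42 kJ/kg
Q = 797 kW = 797 kJ/s = 47820 kJ/min
ṁ = Q/Δh = 47820 / 325.42 = 146.95 kg/min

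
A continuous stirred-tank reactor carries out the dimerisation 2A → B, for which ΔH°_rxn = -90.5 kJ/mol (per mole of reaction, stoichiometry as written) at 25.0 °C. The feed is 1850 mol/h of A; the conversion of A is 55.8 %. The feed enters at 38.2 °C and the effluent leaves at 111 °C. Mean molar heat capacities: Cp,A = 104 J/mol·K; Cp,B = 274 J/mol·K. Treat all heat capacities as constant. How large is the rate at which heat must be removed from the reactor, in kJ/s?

Q_out = 8.27 kJ/s

Extent of reaction ξ = 0.558 × 1850 / 2 = 516.15 mol/h
Reaction term: ξ·ΔH°_rxn = 516.15 × -90.5 = -46712 kJ/h
Sensible, feed 38.2→25 °C: -2539.7 kJ/h
Outlet flows (mol/h): A 817.7, B 516.15
Sensible, products 25→111 °C: 19476 kJ/h
Q = ΔH = -29775 kJ/h = -8.2709 kW
Heat removed = 8.2709 kJ/s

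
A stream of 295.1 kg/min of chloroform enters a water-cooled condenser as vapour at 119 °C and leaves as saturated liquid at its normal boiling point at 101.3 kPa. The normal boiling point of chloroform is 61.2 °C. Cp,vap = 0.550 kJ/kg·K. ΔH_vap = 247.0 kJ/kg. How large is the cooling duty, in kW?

vapour 119→61.2 °C: -31.79 kJ/kg
condensation at 61.2 °C: -247 kJ/kg
Δh = -31.79 + -247 = -278.79 kJ/kg
Q = ṁ·Δh = 295.1 kg/min × -278.79 kJ/kg = -82271 kJ/min
|Q| = 1371.2 kW

Q_c = 1370 kW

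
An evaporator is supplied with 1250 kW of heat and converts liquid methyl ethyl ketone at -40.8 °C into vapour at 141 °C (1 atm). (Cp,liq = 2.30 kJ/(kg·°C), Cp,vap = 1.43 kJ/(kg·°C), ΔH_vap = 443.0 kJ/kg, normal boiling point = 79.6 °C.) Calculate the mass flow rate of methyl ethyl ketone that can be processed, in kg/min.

ṁ = 92.9 kg/min

Δh = 2.30×(79.6−-40.8) + 443.0 + 1.43×(141−79.6) = 807.72 kJ/kg
Q = 1250 kW = 1250 kJ/s = 75000 kJ/min
ṁ = Q/Δh = 75000 / 807.72 = 92.854 kg/min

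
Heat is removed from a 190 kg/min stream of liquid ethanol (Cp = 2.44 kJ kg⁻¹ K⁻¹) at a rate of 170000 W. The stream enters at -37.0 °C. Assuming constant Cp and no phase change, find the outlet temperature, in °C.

Q = 170000 W = 10200 kJ/min
ΔT = Q/(ṁ·Cp) = 10200/(190×2.44) = 22.002 K
T_out = -37.0 − 22.002 = -59.002 °C

T_out = -59.0 °C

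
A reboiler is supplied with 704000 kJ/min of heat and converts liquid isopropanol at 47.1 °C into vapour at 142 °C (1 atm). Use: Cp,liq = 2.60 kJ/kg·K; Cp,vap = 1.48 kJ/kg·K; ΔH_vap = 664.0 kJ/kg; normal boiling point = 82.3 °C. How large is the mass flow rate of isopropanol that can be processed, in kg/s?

Δh = 2.60×(82.3−47.1) + 664.0 + 1.48×(142−82.3) = 843.88 kJ/kg
Q = 704000 kJ/min = 11733 kJ/s = 11733 kJ/s
ṁ = Q/Δh = 11733 / 843.88 = 13.904 kg/s

ṁ = 13.9 kg/s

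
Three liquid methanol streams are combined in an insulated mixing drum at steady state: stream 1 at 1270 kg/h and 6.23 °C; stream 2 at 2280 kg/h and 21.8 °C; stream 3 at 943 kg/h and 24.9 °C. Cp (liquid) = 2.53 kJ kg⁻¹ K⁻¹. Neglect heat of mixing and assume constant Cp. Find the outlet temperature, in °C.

T_out = 18.0 °C

No heat crosses the boundary, so H_out = H_in.
Σ ṁᵢCp,ᵢTᵢ = 1270×2.53×6.23 + 2280×2.53×21.8 + 943×2.53×24.9 = 205170
Σ ṁᵢCp,ᵢ = 1270×2.53 + 2280×2.53 + 943×2.53 = 11367
T_out = 205170 / 11367 = 18.05 °C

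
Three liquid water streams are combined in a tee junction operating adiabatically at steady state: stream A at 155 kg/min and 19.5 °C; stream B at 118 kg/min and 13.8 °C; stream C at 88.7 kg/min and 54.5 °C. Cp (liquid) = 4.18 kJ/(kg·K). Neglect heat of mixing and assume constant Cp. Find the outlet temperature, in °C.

No heat crosses the boundary, so H_out = H_in.
Σ ṁᵢCp,ᵢTᵢ = 155×4.18×19.5 + 118×4.18×13.8 + 88.7×4.18×54.5 = 39648
Σ ṁᵢCp,ᵢ = 155×4.18 + 118×4.18 + 88.7×4.18 = 1511.9
T_out = 39648 / 1511.9 = 26.224 °C

T_out = 26.2 °C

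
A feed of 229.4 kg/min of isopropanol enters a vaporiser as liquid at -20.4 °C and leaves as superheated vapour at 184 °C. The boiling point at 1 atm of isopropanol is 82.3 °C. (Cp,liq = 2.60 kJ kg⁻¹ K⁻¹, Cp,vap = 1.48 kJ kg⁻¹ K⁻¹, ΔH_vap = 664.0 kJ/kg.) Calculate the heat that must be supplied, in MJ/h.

Q = 14900 MJ/h

liquid -20.4→82.3 °C: 267.02 kJ/kg
vaporisation at 82.3 °C: 664 kJ/kg
vapour 82.3→184 °C: 150.52 kJ/kg
Δh = 267.02 + 664 + 150.52 = 1081.5 kJ/kg
Q = ṁ·Δh = 229.4 kg/min × 1081.5 kJ/kg = 248100 kJ/min
|Q| = 4135.1 kW = 14886 MJ/h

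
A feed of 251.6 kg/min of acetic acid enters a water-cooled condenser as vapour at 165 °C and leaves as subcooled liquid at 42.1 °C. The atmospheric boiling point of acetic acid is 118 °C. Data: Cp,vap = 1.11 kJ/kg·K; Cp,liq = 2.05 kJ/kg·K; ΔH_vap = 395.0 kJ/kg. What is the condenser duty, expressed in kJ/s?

Q_c = 2530 kJ/s

vapour 165→118 °C: -52.17 kJ/kg
condensation at 118 °C: -395 kJ/kg
liquid 118→42.1 °C: -155.59 kJ/kg
Δh = -52.17 + -395 + -155.59 = -602.76 kJ/kg
Q = ṁ·Δh = 251.6 kg/min × -602.76 kJ/kg = -151660 kJ/min
|Q| = 2527.6 kW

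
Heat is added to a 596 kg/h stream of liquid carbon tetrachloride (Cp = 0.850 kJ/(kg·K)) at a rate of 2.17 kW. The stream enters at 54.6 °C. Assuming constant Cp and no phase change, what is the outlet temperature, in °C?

Q = 2.17 kW = 7812 kJ/h
ΔT = Q/(ṁ·Cp) = 7812/(596×0.850) = 15.42 K
T_out = 54.6 + 15.42 = 70.02 °C

T_out = 70.0 °C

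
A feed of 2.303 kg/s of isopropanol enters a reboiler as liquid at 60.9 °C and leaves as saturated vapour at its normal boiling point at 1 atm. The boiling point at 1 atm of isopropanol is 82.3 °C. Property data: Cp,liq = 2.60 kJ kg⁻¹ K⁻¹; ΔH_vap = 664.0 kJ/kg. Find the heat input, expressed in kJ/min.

liquid 60.9→82.3 °C: 55.64 kJ/kg
vaporisation at 82.3 °C: 664 kJ/kg
Δh = 55.64 + 664 = 719.64 kJ/kg
Q = ṁ·Δh = 2.303 kg/s × 719.64 kJ/kg = 1657.3 kJ/s
|Q| = 1657.3 kW = 99440 kJ/min

Q = 99400 kJ/min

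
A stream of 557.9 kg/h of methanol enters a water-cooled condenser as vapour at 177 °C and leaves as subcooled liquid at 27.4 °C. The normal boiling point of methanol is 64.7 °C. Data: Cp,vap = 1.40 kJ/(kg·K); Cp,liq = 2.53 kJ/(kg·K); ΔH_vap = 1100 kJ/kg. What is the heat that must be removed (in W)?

Q_c = 209000 W

vapour 177→64.7 °C: -157.22 kJ/kg
condensation at 64.7 °C: -1100 kJ/kg
liquid 64.7→27.4 °C: -94.369 kJ/kg
Δh = -157.22 + -1100 + -94.369 = -1351.6 kJ/kg
Q = ṁ·Δh = 557.9 kg/h × -1351.6 kJ/kg = -754050 kJ/h
|Q| = 209.46 kW = 209460 W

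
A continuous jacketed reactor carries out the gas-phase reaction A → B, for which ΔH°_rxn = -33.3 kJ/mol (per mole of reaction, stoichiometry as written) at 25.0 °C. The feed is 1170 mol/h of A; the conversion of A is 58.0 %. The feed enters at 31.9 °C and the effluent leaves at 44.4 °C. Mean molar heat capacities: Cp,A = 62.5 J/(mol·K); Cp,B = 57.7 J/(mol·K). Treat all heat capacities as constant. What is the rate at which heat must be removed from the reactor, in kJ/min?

Q_out = 362 kJ/min

Extent of reaction ξ = 0.580 × 1170 = 678.6 mol/h
Reaction term: ξ·ΔH°_rxn = 678.6 × -33.3 = -22597 kJ/h
Sensible, feed 31.9→25 °C: -504.56 kJ/h
Outlet flows (mol/h): A 491.4, B 678.6
Sensible, products 25→44.4 °C: 1355.4 kJ/h
Q = ΔH = -21747 kJ/h = -6.0407 kW
Heat removed = 362.44 kJ/min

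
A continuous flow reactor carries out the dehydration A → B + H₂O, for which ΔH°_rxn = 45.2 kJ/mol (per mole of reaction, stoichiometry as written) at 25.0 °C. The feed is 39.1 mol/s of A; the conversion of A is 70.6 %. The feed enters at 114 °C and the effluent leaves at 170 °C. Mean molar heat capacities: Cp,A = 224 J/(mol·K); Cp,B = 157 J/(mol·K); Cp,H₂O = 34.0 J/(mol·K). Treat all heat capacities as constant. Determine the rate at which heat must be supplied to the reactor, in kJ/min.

Q_in = 96400 kJ/min

Extent of reaction ξ = 0.706 × 39.1 = 27.605 mol/s
Reaction term: ξ·ΔH°_rxn = 27.605 × 45.2 = 1247.7 kJ/s
Sensible, feed 114→25 °C: -779.5 kJ/s
Outlet flows (mol/s): A 11.495, B 27.605, H₂O 27.605
Sensible, products 25→170 °C: 1137.9 kJ/s
Q = ΔH = 1606.1 kJ/s = 1606.1 kW
Heat supplied = 96367 kJ/min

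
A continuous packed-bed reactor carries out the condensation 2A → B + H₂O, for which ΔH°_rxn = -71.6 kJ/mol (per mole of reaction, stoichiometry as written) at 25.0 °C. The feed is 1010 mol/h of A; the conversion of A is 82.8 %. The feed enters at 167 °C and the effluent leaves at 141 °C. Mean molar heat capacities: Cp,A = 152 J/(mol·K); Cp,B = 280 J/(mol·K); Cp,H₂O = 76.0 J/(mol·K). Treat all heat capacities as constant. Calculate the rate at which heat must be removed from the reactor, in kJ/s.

Q_out = 8.72 kJ/s

Extent of reaction ξ = 0.828 × 1010 / 2 = 418.14 mol/h
Reaction term: ξ·ΔH°_rxn = 418.14 × -71.6 = -29939 kJ/h
Sensible, feed 167→25 °C: -21800 kJ/h
Outlet flows (mol/h): A 173.72, B 418.14, H₂O 418.14
Sensible, products 25→141 °C: 20331 kJ/h
Q = ΔH = -31408 kJ/h = -8.7245 kW
Heat removed = 8.7245 kJ/s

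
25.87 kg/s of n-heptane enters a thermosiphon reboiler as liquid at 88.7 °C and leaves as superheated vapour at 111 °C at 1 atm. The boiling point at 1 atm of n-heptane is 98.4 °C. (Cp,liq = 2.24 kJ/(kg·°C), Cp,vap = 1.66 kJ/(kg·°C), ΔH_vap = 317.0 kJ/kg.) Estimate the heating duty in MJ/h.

Q = 33500 MJ/h

liquid 88.7→98.4 °C: 21.728 kJ/kg
vaporisation at 98.4 °C: 317 kJ/kg
vapour 98.4→111 °C: 20.916 kJ/kg
Δh = 21.728 + 317 + 20.916 = 359.64 kJ/kg
Q = ṁ·Δh = 25.87 kg/s × 359.64 kJ/kg = 9304 kJ/s
|Q| = 9304 kW = 33494 MJ/h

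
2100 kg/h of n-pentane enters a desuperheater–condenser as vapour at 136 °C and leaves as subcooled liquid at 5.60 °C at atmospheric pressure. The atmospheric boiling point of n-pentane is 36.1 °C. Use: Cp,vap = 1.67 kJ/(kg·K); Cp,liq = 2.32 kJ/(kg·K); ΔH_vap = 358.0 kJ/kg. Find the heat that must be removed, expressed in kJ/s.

vapour 136→36.1 °C: -166.83 kJ/kg
condensation at 36.1 °C: -358 kJ/kg
liquid 36.1→5.60 °C: -70.76 kJ/kg
Δh = -166.83 + -358 + -70.76 = -595.59 kJ/kg
Q = ṁ·Δh = 2100 kg/h × -595.59 kJ/kg = -1.2507e+06 kJ/h
|Q| = 347.43 kW

Q_c = 347 kJ/s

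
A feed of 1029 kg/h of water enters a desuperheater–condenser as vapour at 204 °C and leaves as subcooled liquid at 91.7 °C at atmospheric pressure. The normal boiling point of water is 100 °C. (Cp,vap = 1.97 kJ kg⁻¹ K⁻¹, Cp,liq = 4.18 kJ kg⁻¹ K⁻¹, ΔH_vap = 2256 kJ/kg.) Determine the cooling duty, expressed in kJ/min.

Q_c = 42800 kJ/min

vapour 204→100 °C: -204.88 kJ/kg
condensation at 100 °C: -2256 kJ/kg
liquid 100→91.7 °C: -34.694 kJ/kg
Δh = -204.88 + -2256 + -34.694 = -2495.6 kJ/kg
Q = ṁ·Δh = 1029 kg/h × -2495.6 kJ/kg = -2.5679e+06 kJ/h
|Q| = 713.32 kW = 42799 kJ/min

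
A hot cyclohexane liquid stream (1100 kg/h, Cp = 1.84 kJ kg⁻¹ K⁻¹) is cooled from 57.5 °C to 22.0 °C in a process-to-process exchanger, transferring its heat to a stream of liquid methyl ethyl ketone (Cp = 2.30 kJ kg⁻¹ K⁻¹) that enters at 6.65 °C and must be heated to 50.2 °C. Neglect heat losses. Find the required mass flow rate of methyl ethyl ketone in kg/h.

Heat released by hot stream: Q = 1100 × 1.84 × (57.5 − 22.0) = 71852 kJ/h
Energy balance on cold side (adiabatic exchanger): Q = ṁ_c·Cp_c·(T_c,out − T_c,in)
ṁ_c = 71852 / [2.30 × (50.2 − 6.65)] = 717.34 kg/h

ṁ_c = 717 kg/h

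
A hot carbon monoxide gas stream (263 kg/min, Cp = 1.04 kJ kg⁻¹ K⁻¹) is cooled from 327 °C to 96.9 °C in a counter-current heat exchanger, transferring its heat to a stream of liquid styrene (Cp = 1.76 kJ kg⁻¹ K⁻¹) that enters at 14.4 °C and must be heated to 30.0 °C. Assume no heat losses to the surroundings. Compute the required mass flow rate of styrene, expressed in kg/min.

Heat released by hot stream: Q = 263 × 1.04 × (327 − 96.9) = 62937 kJ/min
Energy balance on cold side (adiabatic exchanger): Q = ṁ_c·Cp_c·(T_c,out − T_c,in)
ṁ_c = 62937 / [1.76 × (30.0 − 14.4)] = 2292.3 kg/min

ṁ_c = 2290 kg/min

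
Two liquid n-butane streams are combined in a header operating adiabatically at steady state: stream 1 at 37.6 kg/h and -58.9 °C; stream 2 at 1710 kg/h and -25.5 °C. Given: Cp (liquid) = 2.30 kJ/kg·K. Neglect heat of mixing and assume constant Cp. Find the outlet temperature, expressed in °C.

Adiabatic, steady state ⇒ Σ ṁᵢCp,ᵢ(T_out − Tᵢ) = 0
Σ ṁᵢCp,ᵢTᵢ = 37.6×2.30×-58.9 + 1710×2.30×-25.5 = -105390
Σ ṁᵢCp,ᵢ = 37.6×2.30 + 1710×2.30 = 4019.5
T_out = -105390 / 4019.5 = -26.219 °C

T_out = -26.2 °C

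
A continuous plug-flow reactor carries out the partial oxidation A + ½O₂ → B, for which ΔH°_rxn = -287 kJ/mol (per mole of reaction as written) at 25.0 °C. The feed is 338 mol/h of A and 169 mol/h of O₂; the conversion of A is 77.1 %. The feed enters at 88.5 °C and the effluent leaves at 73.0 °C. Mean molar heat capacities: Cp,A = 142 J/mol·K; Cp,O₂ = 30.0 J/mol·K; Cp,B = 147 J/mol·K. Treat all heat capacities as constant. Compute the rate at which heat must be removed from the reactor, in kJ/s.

Q_out = 21.0 kJ/s

Extent of reaction ξ = 0.771 × 338 = 260.6 mol/h
Reaction term: ξ·ΔH°_rxn = 260.6 × -287 = -74792 kJ/h
Sensible, feed 88.5→25 °C: -3369.7 kJ/h
Outlet flows (mol/h): A 77.402, O₂ 38.701, B 260.6
Sensible, products 25→73.0 °C: 2422.1 kJ/h
Q = ΔH = -75739 kJ/h = -21.039 kW
Heat removed = 21.039 kJ/s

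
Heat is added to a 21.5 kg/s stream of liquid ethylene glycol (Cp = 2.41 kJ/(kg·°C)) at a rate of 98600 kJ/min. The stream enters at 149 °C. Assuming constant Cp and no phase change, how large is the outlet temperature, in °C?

Q = 98600 kJ/min = 1643.3 kJ/s
ΔT = Q/(ṁ·Cp) = 1643.3/(21.5×2.41) = 31.715 K
T_out = 149 + 31.715 = 180.72 °C

T_out = 181 °C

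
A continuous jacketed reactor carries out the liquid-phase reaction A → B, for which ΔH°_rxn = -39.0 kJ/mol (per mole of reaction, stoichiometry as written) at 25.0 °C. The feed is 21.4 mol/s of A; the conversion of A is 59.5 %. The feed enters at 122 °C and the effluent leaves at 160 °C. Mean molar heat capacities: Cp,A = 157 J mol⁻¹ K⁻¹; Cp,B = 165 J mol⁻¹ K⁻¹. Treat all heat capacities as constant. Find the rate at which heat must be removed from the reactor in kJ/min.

Extent of reaction ξ = 0.595 × 21.4 = 12.733 mol/s
Reaction term: ξ·ΔH°_rxn = 12.733 × -39.0 = -496.59 kJ/s
Sensible, feed 122→25 °C: -325.9 kJ/s
Outlet flows (mol/s): A 8.667, B 12.733
Sensible, products 25→160 °C: 467.32 kJ/s
Q = ΔH = -355.16 kJ/s = -355.16 kW
Heat removed = 21310 kJ/min

Q_out = 21300 kJ/min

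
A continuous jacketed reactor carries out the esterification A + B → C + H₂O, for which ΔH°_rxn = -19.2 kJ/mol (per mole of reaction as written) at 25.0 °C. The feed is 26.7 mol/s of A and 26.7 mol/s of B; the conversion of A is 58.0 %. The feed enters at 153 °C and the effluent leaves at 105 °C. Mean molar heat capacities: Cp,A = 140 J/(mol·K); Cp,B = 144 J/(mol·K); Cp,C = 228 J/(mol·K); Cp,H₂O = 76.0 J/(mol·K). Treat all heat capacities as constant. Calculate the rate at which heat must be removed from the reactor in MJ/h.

Q_out = 2290 MJ/h

Extent of reaction ξ = 0.580 × 26.7 = 15.486 mol/s
Reaction term: ξ·ΔH°_rxn = 15.486 × -19.2 = -297.33 kJ/s
Sensible, feed 153→25 °C: -970.6 kJ/s
Outlet flows (mol/s): A 11.214, B 11.214, C 15.486, H₂O 15.486
Sensible, products 25→105 °C: 631.4 kJ/s
Q = ΔH = -636.53 kJ/s = -636.53 kW
Heat removed = 2291.5 MJ/h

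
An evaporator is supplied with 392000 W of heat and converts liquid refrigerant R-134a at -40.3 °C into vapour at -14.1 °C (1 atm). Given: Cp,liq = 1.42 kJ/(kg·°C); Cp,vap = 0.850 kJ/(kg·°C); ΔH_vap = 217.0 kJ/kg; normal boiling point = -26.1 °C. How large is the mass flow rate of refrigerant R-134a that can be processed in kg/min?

ṁ = 95.1 kg/min

Δh = 1.42×(-26.1−-40.3) + 217.0 + 0.850×(-14.1−-26.1) = 247.36 kJ/kg
Q = 392000 W = 392 kJ/s = 23520 kJ/min
ṁ = Q/Δh = 23520 / 247.36 = 95.083 kg/min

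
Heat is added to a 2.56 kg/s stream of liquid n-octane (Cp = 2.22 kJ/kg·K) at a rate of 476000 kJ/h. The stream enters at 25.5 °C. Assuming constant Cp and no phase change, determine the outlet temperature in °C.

T_out = 48.8 °C

Q = 476000 kJ/h = 132.22 kJ/s
ΔT = Q/(ṁ·Cp) = 132.22/(2.56×2.22) = 23.265 K
T_out = 25.5 + 23.265 = 48.765 °C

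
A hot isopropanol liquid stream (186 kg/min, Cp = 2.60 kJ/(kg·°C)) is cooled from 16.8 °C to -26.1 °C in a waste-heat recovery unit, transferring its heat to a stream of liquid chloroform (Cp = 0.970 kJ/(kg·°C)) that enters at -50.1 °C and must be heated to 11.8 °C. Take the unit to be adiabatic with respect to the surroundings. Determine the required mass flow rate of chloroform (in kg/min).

ṁ_c = 346 kg/min

Heat released by hot stream: Q = 186 × 2.60 × (16.8 − -26.1) = 20746 kJ/min
Energy balance on cold side (adiabatic exchanger): Q = ṁ_c·Cp_c·(T_c,out − T_c,in)
ṁ_c = 20746 / [0.970 × (11.8 − -50.1)] = 345.53 kg/min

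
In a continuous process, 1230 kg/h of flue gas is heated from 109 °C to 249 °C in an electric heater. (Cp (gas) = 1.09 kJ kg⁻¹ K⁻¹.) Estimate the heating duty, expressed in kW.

Q = 52.1 kW

Q = ṁ·Cp·ΔT = 1230 × 1.09 × (249 − 109) = 187700 kJ/h
Converting: 187700 / 3600 s = 52.138 kW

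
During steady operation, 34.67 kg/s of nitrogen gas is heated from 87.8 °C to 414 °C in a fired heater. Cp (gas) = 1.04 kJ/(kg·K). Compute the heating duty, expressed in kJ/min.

Q = 706000 kJ/min

Q = ṁ·Cp·ΔT = 34.67 × 1.04 × (414 − 87.8) = 11762 kJ/s
Heating duty = 705700 kJ/min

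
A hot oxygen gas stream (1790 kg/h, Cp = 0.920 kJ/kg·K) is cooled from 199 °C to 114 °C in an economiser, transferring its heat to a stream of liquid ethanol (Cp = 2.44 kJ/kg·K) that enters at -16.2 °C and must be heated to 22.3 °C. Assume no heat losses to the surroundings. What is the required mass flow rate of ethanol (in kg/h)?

ṁ_c = 1490 kg/h

Heat released by hot stream: Q = 1790 × 0.920 × (199 − 114) = 139980 kJ/h
Energy balance on cold side (adiabatic exchanger): Q = ṁ_c·Cp_c·(T_c,out − T_c,in)
ṁ_c = 139980 / [2.44 × (22.3 − -16.2)] = 1490.1 kg/h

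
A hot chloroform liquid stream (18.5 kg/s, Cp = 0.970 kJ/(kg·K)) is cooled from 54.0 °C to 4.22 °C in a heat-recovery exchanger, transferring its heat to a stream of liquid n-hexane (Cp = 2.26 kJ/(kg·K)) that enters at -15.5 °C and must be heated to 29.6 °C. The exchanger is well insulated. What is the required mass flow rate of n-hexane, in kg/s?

Heat released by hot stream: Q = 18.5 × 0.970 × (54.0 − 4.22) = 893.3 kJ/s
Energy balance on cold side (adiabatic exchanger): Q = ṁ_c·Cp_c·(T_c,out − T_c,in)
ṁ_c = 893.3 / [2.26 × (29.6 − -15.5)] = 8.7642 kg/s

ṁ_c = 8.76 kg/s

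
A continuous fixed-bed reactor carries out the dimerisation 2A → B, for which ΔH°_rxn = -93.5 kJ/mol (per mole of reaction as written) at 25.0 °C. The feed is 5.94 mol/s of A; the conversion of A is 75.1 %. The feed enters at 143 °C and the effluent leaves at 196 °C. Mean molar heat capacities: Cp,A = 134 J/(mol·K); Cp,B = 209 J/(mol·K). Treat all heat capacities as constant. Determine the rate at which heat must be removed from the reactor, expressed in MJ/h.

Extent of reaction ξ = 0.751 × 5.94 / 2 = 2.2305 mol/s
Reaction term: ξ·ΔH°_rxn = 2.2305 × -93.5 = -208.55 kJ/s
Sensible, feed 143→25 °C: -93.923 kJ/s
Outlet flows (mol/s): A 1.4791, B 2.2305
Sensible, products 25→196 °C: 113.61 kJ/s
Q = ΔH = -188.87 kJ/s = -188.87 kW
Heat removed = 679.92 MJ/h

Q_out = 680 MJ/h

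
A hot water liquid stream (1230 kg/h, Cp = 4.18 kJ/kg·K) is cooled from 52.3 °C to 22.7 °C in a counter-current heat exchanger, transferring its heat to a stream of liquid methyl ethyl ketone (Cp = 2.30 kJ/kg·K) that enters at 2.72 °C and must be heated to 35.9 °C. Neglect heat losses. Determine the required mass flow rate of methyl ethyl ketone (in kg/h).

Heat released by hot stream: Q = 1230 × 4.18 × (52.3 − 22.7) = 152190 kJ/h
Energy balance on cold side (adiabatic exchanger): Q = ṁ_c·Cp_c·(T_c,out − T_c,in)
ṁ_c = 152190 / [2.30 × (35.9 − 2.72)] = 1994.2 kg/h

ṁ_c = 1990 kg/h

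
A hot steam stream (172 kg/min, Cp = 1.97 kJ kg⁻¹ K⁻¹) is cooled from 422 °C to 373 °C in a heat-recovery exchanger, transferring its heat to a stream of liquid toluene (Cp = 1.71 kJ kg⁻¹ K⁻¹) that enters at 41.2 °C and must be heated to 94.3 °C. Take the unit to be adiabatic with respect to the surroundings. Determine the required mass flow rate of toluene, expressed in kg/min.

Heat released by hot stream: Q = 172 × 1.97 × (422 − 373) = 16603 kJ/min
Energy balance on cold side (adiabatic exchanger): Q = ṁ_c·Cp_c·(T_c,out − T_c,in)
ṁ_c = 16603 / [1.71 × (94.3 − 41.2)] = 182.85 kg/min

ṁ_c = 183 kg/min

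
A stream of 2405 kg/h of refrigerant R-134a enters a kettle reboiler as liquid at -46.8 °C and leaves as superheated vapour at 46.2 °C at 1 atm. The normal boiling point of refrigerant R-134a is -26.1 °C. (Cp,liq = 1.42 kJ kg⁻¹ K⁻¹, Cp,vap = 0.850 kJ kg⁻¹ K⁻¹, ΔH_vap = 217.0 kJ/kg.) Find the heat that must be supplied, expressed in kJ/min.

Q = 12300 kJ/min

liquid -46.8→-26.1 °C: 29.394 kJ/kg
vaporisation at -26.1 °C: 217 kJ/kg
vapour -26.1→46.2 °C: 61.455 kJ/kg
Δh = 29.394 + 217 + 61.455 = 307.85 kJ/kg
Q = ṁ·Δh = 2405 kg/h × 307.85 kJ/kg = 740380 kJ/h
|Q| = 205.66 kW = 12340 kJ/min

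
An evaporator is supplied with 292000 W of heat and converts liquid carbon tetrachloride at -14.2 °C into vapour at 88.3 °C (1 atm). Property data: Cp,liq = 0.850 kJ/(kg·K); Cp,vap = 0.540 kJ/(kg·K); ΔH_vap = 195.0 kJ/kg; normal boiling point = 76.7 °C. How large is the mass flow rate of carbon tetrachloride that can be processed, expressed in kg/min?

Δh = 0.850×(76.7−-14.2) + 195.0 + 0.540×(88.3−76.7) = 278.53 kJ/kg
Q = 292000 W = 292 kJ/s = 17520 kJ/min
ṁ = Q/Δh = 17520 / 278.53 = 62.902 kg/min

ṁ = 62.9 kg/min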